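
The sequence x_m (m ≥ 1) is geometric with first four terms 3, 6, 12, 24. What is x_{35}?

51539607552

Common ratio r = 2.
x_m = 3·2^(m-1).
x_{35} = 3·2^34 = 51539607552.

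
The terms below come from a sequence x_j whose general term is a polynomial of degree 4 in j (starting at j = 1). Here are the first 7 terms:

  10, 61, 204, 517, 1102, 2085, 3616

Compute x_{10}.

13357

1st diffs: 51, 143, 313, 585, 983, 1531.
2nd diffs: 92, 170, 272, 398, 548.
3rd diffs: 78, 102, 126, 150.
4th diffs: 24, 24, 24 (constant).
So x_j = j^4 + 3j^3 + 3j^2 + 6j - 3.
Evaluating at j = 10 gives x_{10} = 13357.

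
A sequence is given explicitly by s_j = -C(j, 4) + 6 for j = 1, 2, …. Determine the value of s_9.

C(9, 4) = 126, so s_9 = -120.

-120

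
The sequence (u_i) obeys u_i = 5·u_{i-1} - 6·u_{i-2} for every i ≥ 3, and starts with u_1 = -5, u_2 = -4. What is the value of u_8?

Iterate the recurrence:
u_3 = 10; u_4 = 74; u_5 = 310; u_6 = 1106; u_7 = 3670; u_8 = 11714.
(Characteristic roots are 3 and 2.)

11714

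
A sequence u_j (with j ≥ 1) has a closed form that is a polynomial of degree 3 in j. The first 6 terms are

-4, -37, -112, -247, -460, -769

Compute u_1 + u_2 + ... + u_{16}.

1st diffs: -33, -75, -135, -213, -309.
2nd diffs: -42, -60, -78, -96.
3rd diffs: -18, -18, -18 (constant).
Newton forward-difference form: u_j = -4 + (-33)·C(j-1,1) + (-42)·C(j-1,2) + (-18)·C(j-1,3).
Continuing: …, -1192, -1747, -2452, -3325, …, u_{16} = -13099.
Summing j = 1..16 (16 terms) gives -60304.

-60304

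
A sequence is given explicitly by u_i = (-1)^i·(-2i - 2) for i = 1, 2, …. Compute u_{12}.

-26

(-1)^12 = 1; -2i - 2 at i=12 is -26; so u_{12} = -26.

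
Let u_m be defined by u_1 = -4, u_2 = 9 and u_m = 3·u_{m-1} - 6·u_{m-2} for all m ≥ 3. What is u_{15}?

Compute successive terms:
u_3 = 51, u_4 = 99, u_5 = -9, …, u_{12} = -21141, u_{13} = -350649, u_{14} = -925101, u_{15} = -671409.

-671409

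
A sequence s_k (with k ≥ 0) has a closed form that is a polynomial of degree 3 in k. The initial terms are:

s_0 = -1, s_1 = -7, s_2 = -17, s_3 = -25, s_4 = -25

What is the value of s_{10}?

1st diffs: -6, -10, -8, 0.
2nd diffs: -4, 2, 8.
3rd diffs: 6, 6 (constant).
Newton forward-difference form: s_k = -1 + (-6)·C(k,1) + (-4)·C(k,2) + 6·C(k,3).
At k = 10: k = 10, so s_{10} = -1 - 60 - 180 + 720 = 479.

479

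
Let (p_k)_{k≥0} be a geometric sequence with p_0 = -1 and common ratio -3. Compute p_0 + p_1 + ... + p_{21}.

7845264902

p_k = (-1)·(-3)^(k-0).
S = (-1)·((-3)^22 - 1)/(-3 - 1) = (-1)·(31381059609 - 1)/(-4) = 7845264902.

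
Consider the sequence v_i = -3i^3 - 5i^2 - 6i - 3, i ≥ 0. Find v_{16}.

v_{16} = -3·16^3 - 5·16^2 - 6·16 - 3 = -13667.

-13667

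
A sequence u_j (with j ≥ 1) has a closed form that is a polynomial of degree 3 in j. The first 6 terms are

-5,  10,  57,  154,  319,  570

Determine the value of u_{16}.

11770

1st diffs: 15, 47, 97, 165, 251.
2nd diffs: 32, 50, 68, 86.
3rd diffs: 18, 18, 18 (constant).
Newton forward-difference form: u_j = -5 + 15·C(j-1,1) + 32·C(j-1,2) + 18·C(j-1,3).
At j = 16: j-1 = 15, so u_{16} = -5 + 225 + 3360 + 8190 = 11770.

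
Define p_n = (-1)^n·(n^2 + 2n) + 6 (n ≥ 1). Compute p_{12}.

(-1)^12 = 1; n^2 + 2n at n=12 is 168; so p_{12} = 174.

174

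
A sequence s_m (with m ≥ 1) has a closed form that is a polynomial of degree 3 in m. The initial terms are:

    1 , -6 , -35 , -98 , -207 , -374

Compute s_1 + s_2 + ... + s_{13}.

-15405

1st diffs: -7, -29, -63, -109, -167.
2nd diffs: -22, -34, -46, -58.
3rd diffs: -12, -12, -12 (constant).
Newton forward-difference form: s_m = 1 + (-7)·C(m-1,1) + (-22)·C(m-1,2) + (-12)·C(m-1,3).
Continuing: …, -611, -930, -1343, -1862, …, s_{13} = -4175.
Summing m = 1..13 (13 terms) gives -15405.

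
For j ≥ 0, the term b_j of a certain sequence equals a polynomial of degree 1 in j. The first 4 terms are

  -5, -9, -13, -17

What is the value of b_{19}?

-81

1st diffs: -4, -4, -4 (constant).
So b_j = -4j - 5.
Evaluating at j = 19 gives b_{19} = -81.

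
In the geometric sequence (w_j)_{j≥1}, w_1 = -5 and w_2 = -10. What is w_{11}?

Common ratio r = 2.
w_j = (-5)·2^(j-1).
w_{11} = (-5)·2^10 = -5120.

-5120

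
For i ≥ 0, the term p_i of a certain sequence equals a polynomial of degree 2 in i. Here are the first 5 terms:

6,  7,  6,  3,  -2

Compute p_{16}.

-218

1st diffs: 1, -1, -3, -5.
2nd diffs: -2, -2, -2 (constant).
Newton forward-difference form: p_i = 6 + 1·C(i,1) + (-2)·C(i,2).
At i = 16: i = 16, so p_{16} = 6 + 16 - 240 = -218.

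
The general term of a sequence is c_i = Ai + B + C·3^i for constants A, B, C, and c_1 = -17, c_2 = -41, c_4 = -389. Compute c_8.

At i = 1, 2, 4: A + B + 3C = -17; 2A + B + 9C = -41; 4A + B + 81C = -389.
Subtracting the first from the second: A + 6C = -24.
Subtracting the second from the third: 2A + 72C = -348.
Solving: C = -5, A = 6, then B = -8.
So c_i = 6·i + (-8) + (-5)·3^i; at i=8 this is -32765.

-32765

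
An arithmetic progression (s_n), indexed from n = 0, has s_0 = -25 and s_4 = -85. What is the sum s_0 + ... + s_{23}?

Common difference d = (-85 - (-25)) / (4 - 0) = -15.
s_n = -25 + (n - 0)·(-15).
s_{23} = -370; S = 24·(-25 + (-370))/2 = -4740.

-4740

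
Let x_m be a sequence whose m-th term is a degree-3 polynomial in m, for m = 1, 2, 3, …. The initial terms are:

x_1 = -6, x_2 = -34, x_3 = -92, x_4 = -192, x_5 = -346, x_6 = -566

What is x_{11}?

1st diffs: -28, -58, -100, -154, -220.
2nd diffs: -30, -42, -54, -66.
3rd diffs: -12, -12, -12 (constant).
So x_m = -2m^3 - 3m^2 - 5m + 4.
Evaluating at m = 11 gives x_{11} = -3076.

-3076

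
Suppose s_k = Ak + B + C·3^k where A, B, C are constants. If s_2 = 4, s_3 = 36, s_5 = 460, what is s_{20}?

6973568716

The three given values yield: 2A + B + 9C = 4; 3A + B + 27C = 36; 5A + B + 243C = 460.
Subtracting the first from the second: A + 18C = 32.
Subtracting the second from the third: 2A + 216C = 424.
Solving: C = 2, A = -4, then B = -6.
Hence s_{20} = -4·20 + (-6) + 2·3486784401 = 6973568716.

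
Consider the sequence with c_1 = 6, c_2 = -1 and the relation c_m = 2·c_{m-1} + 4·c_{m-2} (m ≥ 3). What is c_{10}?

55808

Step forward from the initial values:
c_3 = 22;  c_4 = 40;  c_5 = 168;  c_6 = 496;  c_7 = 1664;  c_8 = 5312;  c_9 = 17280;  c_{10} = 55808.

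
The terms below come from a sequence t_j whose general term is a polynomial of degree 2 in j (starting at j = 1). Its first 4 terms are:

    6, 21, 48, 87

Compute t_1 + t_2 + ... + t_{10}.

2175

1st diffs: 15, 27, 39.
2nd diffs: 12, 12 (constant).
So t_j = 6j^2 - 3j + 3.
Continuing: …, 138, 201, 276, 363, …, t_{10} = 573.
Summing j = 1..10 (10 terms) gives 2175.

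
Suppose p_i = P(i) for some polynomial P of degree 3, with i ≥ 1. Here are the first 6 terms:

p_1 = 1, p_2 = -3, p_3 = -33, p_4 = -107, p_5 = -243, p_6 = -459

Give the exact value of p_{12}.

-4443

1st diffs: -4, -30, -74, -136, -216.
2nd diffs: -26, -44, -62, -80.
3rd diffs: -18, -18, -18 (constant).
So p_i = -3i^3 + 5i^2 + 2i - 3.
Evaluating at i = 12 gives p_{12} = -4443.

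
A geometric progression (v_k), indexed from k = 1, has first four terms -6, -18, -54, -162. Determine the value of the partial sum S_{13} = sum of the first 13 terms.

-4782966

Common ratio r = 3.
v_k = (-6)·3^(k-1).
S = (-6)·(3^13 - 1)/(3 - 1) = (-6)·(1594323 - 1)/(2) = -4782966.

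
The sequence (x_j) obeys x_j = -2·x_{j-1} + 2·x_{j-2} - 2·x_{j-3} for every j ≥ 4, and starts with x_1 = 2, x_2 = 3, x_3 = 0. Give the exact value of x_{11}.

-5256

Applying the relation repeatedly:
x_4 = 2  x_5 = -10  x_6 = 24  x_7 = -72  x_8 = 212  x_9 = -616  x_{10} = 1800  x_{11} = -5256.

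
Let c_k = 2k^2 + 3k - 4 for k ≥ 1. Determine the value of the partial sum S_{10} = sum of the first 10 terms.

895

Over k = 1..10: Σk = 55, Σk² = 385.
Total = (2)·385 + (3)·55 + (-4)·10 = 895.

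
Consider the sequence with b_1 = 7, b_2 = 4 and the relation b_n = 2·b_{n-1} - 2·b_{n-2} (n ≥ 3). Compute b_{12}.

-320

Step forward from the initial values:
b_3 = -6; b_4 = -20; b_5 = -28; b_6 = -16; b_7 = 24; b_8 = 80; b_9 = 112; b_{10} = 64; b_{11} = -96; b_{12} = -320.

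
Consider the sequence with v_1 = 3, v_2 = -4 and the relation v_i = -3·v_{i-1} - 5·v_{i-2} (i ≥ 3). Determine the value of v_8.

-796

Step forward from the initial values:
v_3 = -3; v_4 = 29; v_5 = -72; v_6 = 71; v_7 = 147; v_8 = -796.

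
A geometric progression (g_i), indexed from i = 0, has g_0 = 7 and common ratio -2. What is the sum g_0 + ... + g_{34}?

g_i = 7·(-2)^(i-0).
S = 7·((-2)^35 - 1)/(-2 - 1) = 7·(-34359738368 - 1)/(-3) = 80172722861.

80172722861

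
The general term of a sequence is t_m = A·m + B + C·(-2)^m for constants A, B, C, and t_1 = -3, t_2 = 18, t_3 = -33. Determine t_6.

At m = 1, 2, 3: A + B - 2C = -3; 2A + B + 4C = 18; 3A + B - 8C = -33.
Subtracting the first from the second: A + 6C = 21.
Subtracting the second from the third: A - 12C = -51.
Solving: C = 4, A = -3, then B = 8.
Hence t_6 = -3·6 + 8 + 4·64 = 246.

246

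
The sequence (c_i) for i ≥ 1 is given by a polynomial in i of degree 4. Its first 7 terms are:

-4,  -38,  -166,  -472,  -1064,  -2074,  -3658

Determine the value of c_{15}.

-63634

1st diffs: -34, -128, -306, -592, -1010, -1584.
2nd diffs: -94, -178, -286, -418, -574.
3rd diffs: -84, -108, -132, -156.
4th diffs: -24, -24, -24 (constant).
Newton forward-difference form: c_i = -4 + (-34)·C(i-1,1) + (-94)·C(i-1,2) + (-84)·C(i-1,3) + (-24)·C(i-1,4).
At i = 15: i-1 = 14, so c_{15} = -4 - 476 - 8554 - 30576 - 24024 = -63634.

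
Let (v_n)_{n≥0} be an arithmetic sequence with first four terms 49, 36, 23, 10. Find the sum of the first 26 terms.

Common difference d = -13.
v_n = 49 + (n - 0)·(-13).
v_{25} = -276; S = 26·(49 + (-276))/2 = -2951.

-2951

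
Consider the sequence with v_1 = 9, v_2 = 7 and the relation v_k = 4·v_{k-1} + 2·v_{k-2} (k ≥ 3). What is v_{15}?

Compute successive terms:
v_3 = 46;  v_4 = 198;  v_5 = 884;  …;  v_{12} = 30513248;  v_{13} = 135768384;  v_{14} = 604100032;  v_{15} = 2687936896.

2687936896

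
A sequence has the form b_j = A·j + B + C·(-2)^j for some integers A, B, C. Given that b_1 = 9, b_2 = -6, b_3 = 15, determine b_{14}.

-32802

The three given values yield: A + B - 2C = 9; 2A + B + 4C = -6; 3A + B - 8C = 15.
Subtracting the first from the second: A + 6C = -15.
Subtracting the second from the third: A - 12C = 21.
Solving: C = -2, A = -3, then B = 8.
Hence b_{14} = -3·14 + 8 + (-2)·16384 = -32802.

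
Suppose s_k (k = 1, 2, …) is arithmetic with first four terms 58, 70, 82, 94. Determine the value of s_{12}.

190

Common difference d = 12.
s_k = 58 + (k - 1)·12.
s_{12} = 58 + 11·12 = 190.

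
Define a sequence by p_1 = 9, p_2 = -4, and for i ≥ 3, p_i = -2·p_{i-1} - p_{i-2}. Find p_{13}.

-51

p_3 = -1  p_4 = 6  p_5 = -11  …  p_{10} = 36  p_{11} = -41  p_{12} = 46  p_{13} = -51.
(Characteristic roots are -1 and -1.)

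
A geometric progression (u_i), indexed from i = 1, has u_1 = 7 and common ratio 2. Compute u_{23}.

u_i = 7·2^(i-1).
u_{23} = 7·2^22 = 29360128.

29360128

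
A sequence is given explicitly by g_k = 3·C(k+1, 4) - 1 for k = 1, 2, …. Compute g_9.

629

C(10, 4) = 210, so g_9 = 629.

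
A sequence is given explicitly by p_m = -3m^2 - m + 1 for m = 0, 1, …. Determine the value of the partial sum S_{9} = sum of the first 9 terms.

-639

Over m = 0..8: Σm = 36, Σm² = 204.
Total = (-3)·204 + (-1)·36 + (1)·9 = -639.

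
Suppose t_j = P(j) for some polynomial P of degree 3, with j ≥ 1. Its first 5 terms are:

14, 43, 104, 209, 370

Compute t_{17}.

11038

1st diffs: 29, 61, 105, 161.
2nd diffs: 32, 44, 56.
3rd diffs: 12, 12 (constant).
So t_j = 2j^3 + 4j^2 + 3j + 5.
Evaluating at j = 17 gives t_{17} = 11038.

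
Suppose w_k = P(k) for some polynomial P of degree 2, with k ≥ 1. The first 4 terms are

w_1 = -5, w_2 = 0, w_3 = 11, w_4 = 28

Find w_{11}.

315

1st diffs: 5, 11, 17.
2nd diffs: 6, 6 (constant).
So w_k = 3k^2 - 4k - 4.
Evaluating at k = 11 gives w_{11} = 315.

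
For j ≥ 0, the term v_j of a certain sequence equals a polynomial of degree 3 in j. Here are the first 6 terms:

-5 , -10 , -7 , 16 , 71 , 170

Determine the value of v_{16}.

7595

1st diffs: -5, 3, 23, 55, 99.
2nd diffs: 8, 20, 32, 44.
3rd diffs: 12, 12, 12 (constant).
Newton forward-difference form: v_j = -5 + (-5)·C(j,1) + 8·C(j,2) + 12·C(j,3).
At j = 16: j = 16, so v_{16} = -5 - 80 + 960 + 6720 = 7595.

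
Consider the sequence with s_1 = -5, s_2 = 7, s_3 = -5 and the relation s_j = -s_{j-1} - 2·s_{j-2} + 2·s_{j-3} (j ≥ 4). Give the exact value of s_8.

225

Iterate the recurrence:
s_4 = -19; s_5 = 43; s_6 = -15; s_7 = -109; s_8 = 225.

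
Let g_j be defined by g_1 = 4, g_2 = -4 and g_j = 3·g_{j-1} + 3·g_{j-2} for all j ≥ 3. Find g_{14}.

Iterate the recurrence:
g_3 = 0  g_4 = -12  g_5 = -36  …  g_{11} = -111780  g_{12} = -423792  g_{13} = -1606716  g_{14} = -6091524.

-6091524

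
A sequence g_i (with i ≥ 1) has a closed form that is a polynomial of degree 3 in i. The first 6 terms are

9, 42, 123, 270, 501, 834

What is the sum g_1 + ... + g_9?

7569

1st diffs: 33, 81, 147, 231, 333.
2nd diffs: 48, 66, 84, 102.
3rd diffs: 18, 18, 18 (constant).
Newton forward-difference form: g_i = 9 + 33·C(i-1,1) + 48·C(i-1,2) + 18·C(i-1,3).
Continuing: 1287, 1878, 2625.
Summing i = 1..9 (9 terms) gives 7569.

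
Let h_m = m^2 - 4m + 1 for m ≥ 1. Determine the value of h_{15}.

h_{15} = 1·15^2 - 4·15 + 1 = 166.

166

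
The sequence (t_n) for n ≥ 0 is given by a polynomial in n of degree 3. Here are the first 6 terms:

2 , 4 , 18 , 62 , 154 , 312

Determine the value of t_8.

1362

1st diffs: 2, 14, 44, 92, 158.
2nd diffs: 12, 30, 48, 66.
3rd diffs: 18, 18, 18 (constant).
Newton forward-difference form: t_n = 2 + 2·C(n,1) + 12·C(n,2) + 18·C(n,3).
At n = 8: n = 8, so t_8 = 2 + 16 + 336 + 1008 = 1362.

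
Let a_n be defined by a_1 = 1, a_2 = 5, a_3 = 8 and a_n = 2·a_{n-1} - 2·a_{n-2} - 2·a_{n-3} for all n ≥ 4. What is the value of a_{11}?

1032

Iterate the recurrence:
a_4 = 4;  a_5 = -18;  a_6 = -60;  a_7 = -92;  a_8 = -28;  a_9 = 248;  a_{10} = 736;  a_{11} = 1032.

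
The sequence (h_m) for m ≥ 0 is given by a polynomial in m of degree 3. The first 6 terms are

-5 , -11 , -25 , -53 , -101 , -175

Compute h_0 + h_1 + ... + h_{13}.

-9534

1st diffs: -6, -14, -28, -48, -74.
2nd diffs: -8, -14, -20, -26.
3rd diffs: -6, -6, -6 (constant).
Newton forward-difference form: h_m = -5 + (-6)·C(m,1) + (-8)·C(m,2) + (-6)·C(m,3).
Continuing: …, -281, -425, -613, -851, …, h_{13} = -2423.
Summing m = 0..13 (14 terms) gives -9534.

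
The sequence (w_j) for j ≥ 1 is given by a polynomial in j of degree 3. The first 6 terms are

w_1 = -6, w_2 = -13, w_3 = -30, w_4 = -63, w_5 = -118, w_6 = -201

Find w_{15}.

1st diffs: -7, -17, -33, -55, -83.
2nd diffs: -10, -16, -22, -28.
3rd diffs: -6, -6, -6 (constant).
Newton forward-difference form: w_j = -6 + (-7)·C(j-1,1) + (-10)·C(j-1,2) + (-6)·C(j-1,3).
At j = 15: j-1 = 14, so w_{15} = -6 - 98 - 910 - 2184 = -3198.

-3198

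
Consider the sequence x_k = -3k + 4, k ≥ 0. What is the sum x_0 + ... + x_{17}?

-387

Over k = 0..17: Σk = 153.
Total = (-3)·153 + (4)·18 = -387.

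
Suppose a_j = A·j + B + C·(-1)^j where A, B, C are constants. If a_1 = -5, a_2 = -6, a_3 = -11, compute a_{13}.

-41

Write the equations: A + B - C = -5; 2A + B + C = -6; 3A + B - C = -11.
Subtracting the first from the second: A + 2C = -1.
Subtracting the second from the third: A - 2C = -5.
Solving: C = 1, A = -3, then B = -1.
Therefore a_{13} = -39 + (-1) + 1·(-1) = -41.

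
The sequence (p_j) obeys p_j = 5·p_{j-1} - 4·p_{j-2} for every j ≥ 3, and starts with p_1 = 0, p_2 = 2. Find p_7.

Applying the relation repeatedly:
p_3 = 10; p_4 = 42; p_5 = 170; p_6 = 682; p_7 = 2730.
(Characteristic roots are 4 and 1.)

2730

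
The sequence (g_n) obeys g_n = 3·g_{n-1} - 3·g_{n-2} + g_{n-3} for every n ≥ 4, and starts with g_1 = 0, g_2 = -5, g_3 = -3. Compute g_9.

Iterate the recurrence:
g_4 = 6, g_5 = 22, g_6 = 45, g_7 = 75, g_8 = 112, g_9 = 156.

156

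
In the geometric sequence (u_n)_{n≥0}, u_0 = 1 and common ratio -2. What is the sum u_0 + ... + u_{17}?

-87381

u_n = 1·(-2)^(n-0).
S = 1·((-2)^18 - 1)/(-2 - 1) = 1·(262144 - 1)/(-3) = -87381.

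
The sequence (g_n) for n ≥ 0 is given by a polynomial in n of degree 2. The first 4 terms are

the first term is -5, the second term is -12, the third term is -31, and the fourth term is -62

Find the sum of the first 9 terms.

1st diffs: -7, -19, -31.
2nd diffs: -12, -12 (constant).
Newton forward-difference form: g_n = -5 + (-7)·C(n,1) + (-12)·C(n,2).
Continuing: …, -105, -160, -227, -306, …, g_8 = -397.
Summing n = 0..8 (9 terms) gives -1305.

-1305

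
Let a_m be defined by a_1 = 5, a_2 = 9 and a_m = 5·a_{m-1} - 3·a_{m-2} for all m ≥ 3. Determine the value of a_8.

Applying the relation repeatedly:
a_3 = 30;  a_4 = 123;  a_5 = 525;  a_6 = 2256;  a_7 = 9705;  a_8 = 41757.

41757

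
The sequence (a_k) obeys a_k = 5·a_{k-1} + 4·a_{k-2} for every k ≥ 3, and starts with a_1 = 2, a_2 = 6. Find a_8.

226454

Step forward from the initial values:
a_3 = 38; a_4 = 214; a_5 = 1222; a_6 = 6966; a_7 = 39718; a_8 = 226454.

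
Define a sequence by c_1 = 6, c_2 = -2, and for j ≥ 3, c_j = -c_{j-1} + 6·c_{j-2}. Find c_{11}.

168614

Step forward from the initial values:
c_3 = 38;  c_4 = -50;  c_5 = 278;  c_6 = -578;  c_7 = 2246;  c_8 = -5714;  c_9 = 19190;  c_{10} = -53474;  c_{11} = 168614.
(Characteristic roots are 2 and -3.)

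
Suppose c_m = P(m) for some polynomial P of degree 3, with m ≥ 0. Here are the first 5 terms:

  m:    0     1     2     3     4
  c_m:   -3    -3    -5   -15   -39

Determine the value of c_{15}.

-2943

1st diffs: 0, -2, -10, -24.
2nd diffs: -2, -8, -14.
3rd diffs: -6, -6 (constant).
Newton forward-difference form: c_m = -3 + (-2)·C(m,2) + (-6)·C(m,3).
At m = 15: m = 15, so c_{15} = -3 - 210 - 2730 = -2943.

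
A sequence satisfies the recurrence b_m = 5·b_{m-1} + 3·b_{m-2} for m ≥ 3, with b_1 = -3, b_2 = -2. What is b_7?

Iterate the recurrence:
b_3 = -19; b_4 = -101; b_5 = -562; b_6 = -3113; b_7 = -17251.

-17251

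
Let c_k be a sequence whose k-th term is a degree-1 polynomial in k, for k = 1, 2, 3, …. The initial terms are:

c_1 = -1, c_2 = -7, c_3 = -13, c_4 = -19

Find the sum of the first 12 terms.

-408

1st diffs: -6, -6, -6 (constant).
So c_k = -6k + 5.
Continuing: …, -25, -31, -37, -43, …, c_{12} = -67.
Summing k = 1..12 (12 terms) gives -408.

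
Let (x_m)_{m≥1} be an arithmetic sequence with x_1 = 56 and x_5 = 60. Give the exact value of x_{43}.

98

Common difference d = (60 - 56) / (5 - 1) = 1.
x_m = 56 + (m - 1)·1.
x_{43} = 56 + 42·1 = 98.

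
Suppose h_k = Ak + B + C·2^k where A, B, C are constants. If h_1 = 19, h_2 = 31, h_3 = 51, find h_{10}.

At k = 1, 2, 3: A + B + 2C = 19; 2A + B + 4C = 31; 3A + B + 8C = 51.
Subtracting the first from the second: A + 2C = 12.
Subtracting the second from the third: A + 4C = 20.
Solving: C = 4, A = 4, then B = 7.
So h_k = 4·k + 7 + 4·2^k; at k=10 this is 4143.

4143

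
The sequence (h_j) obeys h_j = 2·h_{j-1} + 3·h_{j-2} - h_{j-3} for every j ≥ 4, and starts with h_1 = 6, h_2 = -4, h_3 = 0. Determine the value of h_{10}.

-7984

Iterate the recurrence:
h_4 = -18  h_5 = -32  h_6 = -118  h_7 = -314  h_8 = -950  h_9 = -2724  h_{10} = -7984.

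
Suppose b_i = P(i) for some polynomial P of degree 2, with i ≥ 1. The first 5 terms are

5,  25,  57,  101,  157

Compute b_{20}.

1st diffs: 20, 32, 44, 56.
2nd diffs: 12, 12, 12 (constant).
Newton forward-difference form: b_i = 5 + 20·C(i-1,1) + 12·C(i-1,2).
At i = 20: i-1 = 19, so b_{20} = 5 + 380 + 2052 = 2437.

2437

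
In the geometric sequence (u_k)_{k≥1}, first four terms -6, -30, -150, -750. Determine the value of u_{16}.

Common ratio r = 5.
u_k = (-6)·5^(k-1).
u_{16} = (-6)·5^15 = -183105468750.

-183105468750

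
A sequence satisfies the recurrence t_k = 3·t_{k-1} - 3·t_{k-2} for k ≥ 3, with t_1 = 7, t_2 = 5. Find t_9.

Compute successive terms:
t_3 = -6  t_4 = -33  t_5 = -81  t_6 = -144  t_7 = -189  t_8 = -135  t_9 = 162.

162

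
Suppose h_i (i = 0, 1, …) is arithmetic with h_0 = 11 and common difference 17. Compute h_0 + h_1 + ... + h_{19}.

h_i = 11 + (i - 0)·17.
h_{19} = 334; S = 20·(11 + 334)/2 = 3450.

3450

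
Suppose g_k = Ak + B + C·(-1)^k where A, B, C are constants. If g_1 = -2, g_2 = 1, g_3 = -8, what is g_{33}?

At k = 1, 2, 3: A + B - C = -2; 2A + B + C = 1; 3A + B - C = -8.
Subtracting the first from the second: A + 2C = 3.
Subtracting the second from the third: A - 2C = -9.
Solving: C = 3, A = -3, then B = 4.
So g_k = -3·k + 4 + 3·(-1)^k; at k=33 this is -98.

-98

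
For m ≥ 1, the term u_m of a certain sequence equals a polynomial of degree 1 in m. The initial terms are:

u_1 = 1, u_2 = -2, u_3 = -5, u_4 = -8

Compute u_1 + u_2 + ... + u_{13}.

1st diffs: -3, -3, -3 (constant).
So u_m = -3m + 4.
Continuing: …, -11, -14, -17, -20, …, u_{13} = -35.
Summing m = 1..13 (13 terms) gives -221.

-221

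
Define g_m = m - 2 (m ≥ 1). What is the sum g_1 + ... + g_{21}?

Over m = 1..21: Σm = 231.
Total = (1)·231 + (-2)·21 = 189.

189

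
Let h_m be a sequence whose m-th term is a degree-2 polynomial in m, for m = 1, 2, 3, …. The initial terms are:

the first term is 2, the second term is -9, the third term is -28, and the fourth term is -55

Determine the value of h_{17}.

-1134

1st diffs: -11, -19, -27.
2nd diffs: -8, -8 (constant).
So h_m = -4m^2 + m + 5.
Evaluating at m = 17 gives h_{17} = -1134.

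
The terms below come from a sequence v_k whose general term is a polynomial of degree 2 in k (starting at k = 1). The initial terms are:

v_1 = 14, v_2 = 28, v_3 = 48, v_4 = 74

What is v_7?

188

1st diffs: 14, 20, 26.
2nd diffs: 6, 6 (constant).
Newton forward-difference form: v_k = 14 + 14·C(k-1,1) + 6·C(k-1,2).
At k = 7: k-1 = 6, so v_7 = 14 + 84 + 90 = 188.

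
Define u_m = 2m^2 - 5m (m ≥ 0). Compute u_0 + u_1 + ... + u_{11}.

Over m = 0..11: Σm = 66, Σm² = 506.
Total = (2)·506 + (-5)·66 = 682.

682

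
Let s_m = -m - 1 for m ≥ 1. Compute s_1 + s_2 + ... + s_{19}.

Over m = 1..19: Σm = 190.
Total = (-1)·190 + (-1)·19 = -209.

-209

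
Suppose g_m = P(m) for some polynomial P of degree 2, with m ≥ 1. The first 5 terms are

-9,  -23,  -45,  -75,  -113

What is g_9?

1st diffs: -14, -22, -30, -38.
2nd diffs: -8, -8, -8 (constant).
Newton forward-difference form: g_m = -9 + (-14)·C(m-1,1) + (-8)·C(m-1,2).
At m = 9: m-1 = 8, so g_9 = -9 - 112 - 224 = -345.

-345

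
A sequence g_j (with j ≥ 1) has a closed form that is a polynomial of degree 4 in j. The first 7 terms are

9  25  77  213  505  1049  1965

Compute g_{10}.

1st diffs: 16, 52, 136, 292, 544, 916.
2nd diffs: 36, 84, 156, 252, 372.
3rd diffs: 48, 72, 96, 120.
4th diffs: 24, 24, 24 (constant).
Newton forward-difference form: g_j = 9 + 16·C(j-1,1) + 36·C(j-1,2) + 48·C(j-1,3) + 24·C(j-1,4).
At j = 10: j-1 = 9, so g_{10} = 9 + 144 + 1296 + 4032 + 3024 = 8505.

8505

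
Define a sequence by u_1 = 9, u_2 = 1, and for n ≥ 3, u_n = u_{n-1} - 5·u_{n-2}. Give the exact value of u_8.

Applying the relation repeatedly:
u_3 = -44; u_4 = -49; u_5 = 171; u_6 = 416; u_7 = -439; u_8 = -2519.

-2519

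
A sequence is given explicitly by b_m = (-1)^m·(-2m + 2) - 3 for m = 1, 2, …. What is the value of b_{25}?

45

(-1)^25 = -1; -2m + 2 at m=25 is -48; so b_{25} = 45.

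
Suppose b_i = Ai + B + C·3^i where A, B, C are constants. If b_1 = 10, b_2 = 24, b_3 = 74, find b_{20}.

Plug in i = 1, 2, 3: A + B + 3C = 10; 2A + B + 9C = 24; 3A + B + 27C = 74.
Subtracting the first from the second: A + 6C = 14.
Subtracting the second from the third: A + 18C = 50.
Solving: C = 3, A = -4, then B = 5.
Hence b_{20} = -4·20 + 5 + 3·3486784401 = 10460353128.

10460353128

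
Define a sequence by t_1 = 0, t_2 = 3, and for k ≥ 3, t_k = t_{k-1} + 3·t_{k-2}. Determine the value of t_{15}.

98067

Step forward from the initial values:
t_3 = 3  t_4 = 12  t_5 = 21  …  t_{12} = 8049  t_{13} = 18480  t_{14} = 42627  t_{15} = 98067.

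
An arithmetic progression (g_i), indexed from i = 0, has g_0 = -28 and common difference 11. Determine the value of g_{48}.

500

g_i = -28 + (i - 0)·11.
g_{48} = -28 + 48·11 = 500.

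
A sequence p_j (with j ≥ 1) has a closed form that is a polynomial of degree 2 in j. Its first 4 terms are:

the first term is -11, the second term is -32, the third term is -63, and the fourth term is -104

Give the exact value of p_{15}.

1st diffs: -21, -31, -41.
2nd diffs: -10, -10 (constant).
Newton forward-difference form: p_j = -11 + (-21)·C(j-1,1) + (-10)·C(j-1,2).
At j = 15: j-1 = 14, so p_{15} = -11 - 294 - 910 = -1215.

-1215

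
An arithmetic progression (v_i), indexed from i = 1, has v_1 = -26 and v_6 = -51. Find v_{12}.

-81

Common difference d = (-51 - (-26)) / (6 - 1) = -5.
v_i = -26 + (i - 1)·(-5).
v_{12} = -26 + 11·(-5) = -81.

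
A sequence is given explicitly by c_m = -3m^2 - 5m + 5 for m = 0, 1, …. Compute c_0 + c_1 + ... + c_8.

Over m = 0..8: Σm = 36, Σm² = 204.
Total = (-3)·204 + (-5)·36 + (5)·9 = -747.

-747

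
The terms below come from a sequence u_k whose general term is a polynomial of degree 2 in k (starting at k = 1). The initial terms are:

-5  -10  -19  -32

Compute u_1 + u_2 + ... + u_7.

-280

1st diffs: -5, -9, -13.
2nd diffs: -4, -4 (constant).
So u_k = -2k^2 + k - 4.
Continuing: -49, -70, -95.
Summing k = 1..7 (7 terms) gives -280.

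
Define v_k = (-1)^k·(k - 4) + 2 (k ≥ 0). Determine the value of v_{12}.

(-1)^12 = 1; k - 4 at k=12 is 8; so v_{12} = 10.

10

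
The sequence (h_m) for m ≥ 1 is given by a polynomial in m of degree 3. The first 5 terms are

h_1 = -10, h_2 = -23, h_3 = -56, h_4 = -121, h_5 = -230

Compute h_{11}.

-2480

1st diffs: -13, -33, -65, -109.
2nd diffs: -20, -32, -44.
3rd diffs: -12, -12 (constant).
Newton forward-difference form: h_m = -10 + (-13)·C(m-1,1) + (-20)·C(m-1,2) + (-12)·C(m-1,3).
At m = 11: m-1 = 10, so h_{11} = -10 - 130 - 900 - 1440 = -2480.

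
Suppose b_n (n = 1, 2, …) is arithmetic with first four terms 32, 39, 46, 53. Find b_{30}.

235

Common difference d = 7.
b_n = 32 + (n - 1)·7.
b_{30} = 32 + 29·7 = 235.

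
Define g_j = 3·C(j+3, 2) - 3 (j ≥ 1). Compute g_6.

C(9, 2) = 36, so g_6 = 105.

105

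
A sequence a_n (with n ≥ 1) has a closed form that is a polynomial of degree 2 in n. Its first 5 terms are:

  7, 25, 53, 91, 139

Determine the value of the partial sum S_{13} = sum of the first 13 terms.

4355

1st diffs: 18, 28, 38, 48.
2nd diffs: 10, 10, 10 (constant).
Newton forward-difference form: a_n = 7 + 18·C(n-1,1) + 10·C(n-1,2).
Continuing: …, 197, 265, 343, 431, …, a_{13} = 883.
Summing n = 1..13 (13 terms) gives 4355.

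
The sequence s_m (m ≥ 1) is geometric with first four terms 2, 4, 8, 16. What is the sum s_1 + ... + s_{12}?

Common ratio r = 2.
s_m = 2·2^(m-1).
S = 2·(2^12 - 1)/(2 - 1) = 2·(4096 - 1)/(1) = 8190.

8190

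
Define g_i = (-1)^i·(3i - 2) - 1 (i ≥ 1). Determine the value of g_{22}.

(-1)^22 = 1; 3i - 2 at i=22 is 64; so g_{22} = 63.

63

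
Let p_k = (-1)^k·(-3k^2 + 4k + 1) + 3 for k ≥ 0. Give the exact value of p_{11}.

(-1)^11 = -1; -3k^2 + 4k + 1 at k=11 is -318; so p_{11} = 321.

321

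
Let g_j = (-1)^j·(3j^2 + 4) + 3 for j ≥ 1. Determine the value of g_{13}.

(-1)^13 = -1; 3j^2 + 4 at j=13 is 511; so g_{13} = -508.

-508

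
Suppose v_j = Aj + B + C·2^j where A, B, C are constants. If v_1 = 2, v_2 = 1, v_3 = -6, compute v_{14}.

-49079

Plug in j = 1, 2, 3: A + B + 2C = 2; 2A + B + 4C = 1; 3A + B + 8C = -6.
Subtracting the first from the second: A + 2C = -1.
Subtracting the second from the third: A + 4C = -7.
Solving: C = -3, A = 5, then B = 3.
Hence v_{14} = 5·14 + 3 + (-3)·16384 = -49079.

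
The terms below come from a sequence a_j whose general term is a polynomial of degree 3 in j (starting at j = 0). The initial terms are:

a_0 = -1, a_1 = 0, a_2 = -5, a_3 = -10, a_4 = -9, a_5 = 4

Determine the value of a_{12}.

1st diffs: 1, -5, -5, 1, 13.
2nd diffs: -6, 0, 6, 12.
3rd diffs: 6, 6, 6 (constant).
So a_j = j^3 - 6j^2 + 6j - 1.
Evaluating at j = 12 gives a_{12} = 935.

935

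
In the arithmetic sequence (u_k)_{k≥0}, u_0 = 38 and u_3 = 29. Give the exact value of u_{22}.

Common difference d = (29 - 38) / (3 - 0) = -3.
u_k = 38 + (k - 0)·(-3).
u_{22} = 38 + 22·(-3) = -28.

-28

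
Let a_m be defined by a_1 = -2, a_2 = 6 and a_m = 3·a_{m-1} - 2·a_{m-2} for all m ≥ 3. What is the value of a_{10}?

4086

a_3 = 22, a_4 = 54, a_5 = 118, a_6 = 246, a_7 = 502, a_8 = 1014, a_9 = 2038, a_{10} = 4086.
(Characteristic roots are 2 and 1.)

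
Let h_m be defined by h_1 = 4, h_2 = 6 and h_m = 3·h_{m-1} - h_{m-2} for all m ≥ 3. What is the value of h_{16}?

Applying the relation repeatedly:
h_3 = 14; h_4 = 36; h_5 = 94; …; h_{13} = 207364; h_{14} = 542886; h_{15} = 1421294; h_{16} = 3720996.

3720996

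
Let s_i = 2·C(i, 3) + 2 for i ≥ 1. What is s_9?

170

C(9, 3) = 84, so s_9 = 170.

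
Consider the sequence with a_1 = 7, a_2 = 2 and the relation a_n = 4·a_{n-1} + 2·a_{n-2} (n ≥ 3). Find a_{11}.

3195232

a_3 = 22, a_4 = 92, a_5 = 412, a_6 = 1832, a_7 = 8152, a_8 = 36272, a_9 = 161392, a_{10} = 718112, a_{11} = 3195232.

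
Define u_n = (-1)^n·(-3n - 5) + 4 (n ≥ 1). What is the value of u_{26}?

-79

(-1)^26 = 1; -3n - 5 at n=26 is -83; so u_{26} = -79.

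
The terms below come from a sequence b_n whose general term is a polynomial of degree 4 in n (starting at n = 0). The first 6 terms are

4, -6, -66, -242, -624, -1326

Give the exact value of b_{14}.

1st diffs: -10, -60, -176, -382, -702.
2nd diffs: -50, -116, -206, -320.
3rd diffs: -66, -90, -114.
4th diffs: -24, -24 (constant).
Newton forward-difference form: b_n = 4 + (-10)·C(n,1) + (-50)·C(n,2) + (-66)·C(n,3) + (-24)·C(n,4).
At n = 14: n = 14, so b_{14} = 4 - 140 - 4550 - 24024 - 24024 = -52734.

-52734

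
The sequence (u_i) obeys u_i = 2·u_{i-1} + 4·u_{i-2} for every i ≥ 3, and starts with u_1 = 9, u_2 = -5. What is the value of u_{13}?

1806336

Applying the relation repeatedly:
u_3 = 26  u_4 = 32  u_5 = 168  …  u_{10} = 53248  u_{11} = 172544  u_{12} = 558080  u_{13} = 1806336.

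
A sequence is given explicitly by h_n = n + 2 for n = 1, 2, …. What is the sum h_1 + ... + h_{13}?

Over n = 1..13: Σn = 91.
Total = (1)·91 + (2)·13 = 117.

117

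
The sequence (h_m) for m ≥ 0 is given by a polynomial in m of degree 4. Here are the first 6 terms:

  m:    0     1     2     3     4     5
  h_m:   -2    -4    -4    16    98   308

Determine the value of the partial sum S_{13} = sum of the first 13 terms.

1st diffs: -2, 0, 20, 82, 210.
2nd diffs: 2, 20, 62, 128.
3rd diffs: 18, 42, 66.
4th diffs: 24, 24 (constant).
Newton forward-difference form: h_m = -2 + (-2)·C(m,1) + 2·C(m,2) + 18·C(m,3) + 24·C(m,4).
Continuing: …, 736, 1496, 2726, 4588, …, h_{12} = 15946.
Summing m = 0..12 (13 terms) gives 44148.

44148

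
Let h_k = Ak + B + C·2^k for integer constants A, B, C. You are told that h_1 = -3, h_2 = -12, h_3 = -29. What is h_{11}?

At k = 1, 2, 3: A + B + 2C = -3; 2A + B + 4C = -12; 3A + B + 8C = -29.
Subtracting the first from the second: A + 2C = -9.
Subtracting the second from the third: A + 4C = -17.
Solving: C = -4, A = -1, then B = 6.
Therefore h_{11} = -11 + 6 + (-4)·2048 = -8197.

-8197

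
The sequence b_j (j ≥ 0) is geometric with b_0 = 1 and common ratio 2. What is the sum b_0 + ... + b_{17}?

262143

b_j = 1·2^(j-0).
S = 1·(2^18 - 1)/(2 - 1) = 1·(262144 - 1)/(1) = 262143.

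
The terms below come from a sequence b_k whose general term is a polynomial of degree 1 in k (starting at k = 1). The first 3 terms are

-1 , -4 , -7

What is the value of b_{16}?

-46

1st diffs: -3, -3 (constant).
So b_k = -3k + 2.
Evaluating at k = 16 gives b_{16} = -46.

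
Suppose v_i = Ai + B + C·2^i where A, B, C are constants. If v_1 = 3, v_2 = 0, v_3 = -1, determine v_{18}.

Plug in i = 1, 2, 3: A + B + 2C = 3; 2A + B + 4C = 0; 3A + B + 8C = -1.
Subtracting the first from the second: A + 2C = -3.
Subtracting the second from the third: A + 4C = -1.
Solving: C = 1, A = -5, then B = 6.
So v_i = -5·i + 6 + 1·2^i; at i=18 this is 262060.

262060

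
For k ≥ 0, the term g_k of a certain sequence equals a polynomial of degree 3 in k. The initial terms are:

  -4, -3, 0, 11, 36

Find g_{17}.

1st diffs: 1, 3, 11, 25.
2nd diffs: 2, 8, 14.
3rd diffs: 6, 6 (constant).
So g_k = k^3 - 2k^2 + 2k - 4.
Evaluating at k = 17 gives g_{17} = 4365.

4365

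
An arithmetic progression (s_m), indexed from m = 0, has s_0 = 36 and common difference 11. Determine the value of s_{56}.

652

s_m = 36 + (m - 0)·11.
s_{56} = 36 + 56·11 = 652.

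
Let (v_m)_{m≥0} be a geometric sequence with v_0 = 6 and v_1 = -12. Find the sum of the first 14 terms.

Common ratio r = -2.
v_m = 6·(-2)^(m-0).
S = 6·((-2)^14 - 1)/(-2 - 1) = 6·(16384 - 1)/(-3) = -32766.

-32766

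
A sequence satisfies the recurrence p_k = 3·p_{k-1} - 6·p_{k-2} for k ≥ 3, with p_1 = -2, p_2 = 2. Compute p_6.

-198

Iterate the recurrence:
p_3 = 18, p_4 = 42, p_5 = 18, p_6 = -198.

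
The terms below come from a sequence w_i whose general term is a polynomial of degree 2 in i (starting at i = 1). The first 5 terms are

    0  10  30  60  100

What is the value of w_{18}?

1st diffs: 10, 20, 30, 40.
2nd diffs: 10, 10, 10 (constant).
Newton forward-difference form: w_i = 10·C(i-1,1) + 10·C(i-1,2).
At i = 18: i-1 = 17, so w_{18} = 170 + 1360 = 1530.

1530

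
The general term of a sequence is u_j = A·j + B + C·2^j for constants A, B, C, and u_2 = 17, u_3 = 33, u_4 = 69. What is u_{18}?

1310653

Plug in j = 2, 3, 4: 2A + B + 4C = 17; 3A + B + 8C = 33; 4A + B + 16C = 69.
Subtracting the first from the second: A + 4C = 16.
Subtracting the second from the third: A + 8C = 36.
Solving: C = 5, A = -4, then B = 5.
Hence u_{18} = -4·18 + 5 + 5·262144 = 1310653.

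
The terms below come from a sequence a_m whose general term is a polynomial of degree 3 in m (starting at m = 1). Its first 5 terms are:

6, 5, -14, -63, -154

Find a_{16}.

-7359

1st diffs: -1, -19, -49, -91.
2nd diffs: -18, -30, -42.
3rd diffs: -12, -12 (constant).
So a_m = -2m^3 + 3m^2 + 4m + 1.
Evaluating at m = 16 gives a_{16} = -7359.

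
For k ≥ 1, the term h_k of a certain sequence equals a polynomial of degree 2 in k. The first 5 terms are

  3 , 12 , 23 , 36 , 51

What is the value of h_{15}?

311

1st diffs: 9, 11, 13, 15.
2nd diffs: 2, 2, 2 (constant).
Newton forward-difference form: h_k = 3 + 9·C(k-1,1) + 2·C(k-1,2).
At k = 15: k-1 = 14, so h_{15} = 3 + 126 + 182 = 311.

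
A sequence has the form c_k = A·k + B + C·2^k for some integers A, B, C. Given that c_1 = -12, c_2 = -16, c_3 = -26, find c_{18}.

-786404

Write the equations: A + B + 2C = -12; 2A + B + 4C = -16; 3A + B + 8C = -26.
Subtracting the first from the second: A + 2C = -4.
Subtracting the second from the third: A + 4C = -10.
Solving: C = -3, A = 2, then B = -8.
So c_k = 2·k + (-8) + (-3)·2^k; at k=18 this is -786404.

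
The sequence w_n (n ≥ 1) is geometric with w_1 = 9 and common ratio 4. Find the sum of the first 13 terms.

201326589

w_n = 9·4^(n-1).
S = 9·(4^13 - 1)/(4 - 1) = 9·(67108864 - 1)/(3) = 201326589.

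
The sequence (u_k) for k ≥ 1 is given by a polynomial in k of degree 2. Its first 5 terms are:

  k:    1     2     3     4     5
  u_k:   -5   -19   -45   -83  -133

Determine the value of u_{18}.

-1875

1st diffs: -14, -26, -38, -50.
2nd diffs: -12, -12, -12 (constant).
Newton forward-difference form: u_k = -5 + (-14)·C(k-1,1) + (-12)·C(k-1,2).
At k = 18: k-1 = 17, so u_{18} = -5 - 238 - 1632 = -1875.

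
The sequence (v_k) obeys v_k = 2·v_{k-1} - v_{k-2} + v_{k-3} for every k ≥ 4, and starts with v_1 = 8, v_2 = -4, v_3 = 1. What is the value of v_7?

Applying the relation repeatedly:
v_4 = 14; v_5 = 23; v_6 = 33; v_7 = 57.

57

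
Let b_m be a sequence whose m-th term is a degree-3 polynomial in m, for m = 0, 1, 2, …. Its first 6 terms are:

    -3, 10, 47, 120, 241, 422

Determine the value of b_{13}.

5470

1st diffs: 13, 37, 73, 121, 181.
2nd diffs: 24, 36, 48, 60.
3rd diffs: 12, 12, 12 (constant).
So b_m = 2m^3 + 6m^2 + 5m - 3.
Evaluating at m = 13 gives b_{13} = 5470.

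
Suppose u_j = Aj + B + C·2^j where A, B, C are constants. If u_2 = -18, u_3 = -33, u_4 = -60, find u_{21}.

The three given values yield: 2A + B + 4C = -18; 3A + B + 8C = -33; 4A + B + 16C = -60.
Subtracting the first from the second: A + 4C = -15.
Subtracting the second from the third: A + 8C = -27.
Solving: C = -3, A = -3, then B = 0.
So u_j = -3·j + 0 + (-3)·2^j; at j=21 this is -6291519.

-6291519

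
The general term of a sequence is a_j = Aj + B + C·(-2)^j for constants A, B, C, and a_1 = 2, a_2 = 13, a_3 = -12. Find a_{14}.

Plug in j = 1, 2, 3: A + B - 2C = 2; 2A + B + 4C = 13; 3A + B - 8C = -12.
Subtracting the first from the second: A + 6C = 11.
Subtracting the second from the third: A - 12C = -25.
Solving: C = 2, A = -1, then B = 7.
Therefore a_{14} = -14 + 7 + 2·16384 = 32761.

32761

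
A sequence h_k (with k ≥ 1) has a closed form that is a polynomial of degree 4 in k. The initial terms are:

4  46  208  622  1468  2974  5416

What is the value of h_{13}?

61228

1st diffs: 42, 162, 414, 846, 1506, 2442.
2nd diffs: 120, 252, 432, 660, 936.
3rd diffs: 132, 180, 228, 276.
4th diffs: 48, 48, 48 (constant).
So h_k = 2k^4 + 2k^3 - 2k^2 + 4k - 2.
Evaluating at k = 13 gives h_{13} = 61228.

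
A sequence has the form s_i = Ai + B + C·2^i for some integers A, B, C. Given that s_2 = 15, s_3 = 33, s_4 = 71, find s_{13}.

At i = 2, 3, 4: 2A + B + 4C = 15; 3A + B + 8C = 33; 4A + B + 16C = 71.
Subtracting the first from the second: A + 4C = 18.
Subtracting the second from the third: A + 8C = 38.
Solving: C = 5, A = -2, then B = -1.
Hence s_{13} = -2·13 + (-1) + 5·8192 = 40933.

40933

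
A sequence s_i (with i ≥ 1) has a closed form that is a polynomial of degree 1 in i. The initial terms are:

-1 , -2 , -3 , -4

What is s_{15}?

1st diffs: -1, -1, -1 (constant).
So s_i = -i.
Evaluating at i = 15 gives s_{15} = -15.

-15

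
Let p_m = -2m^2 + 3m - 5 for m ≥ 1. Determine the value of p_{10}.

-175

p_{10} = -2·10^2 + 3·10 - 5 = -175.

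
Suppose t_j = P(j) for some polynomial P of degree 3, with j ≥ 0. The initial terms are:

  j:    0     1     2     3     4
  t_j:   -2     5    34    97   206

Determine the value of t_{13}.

5237

1st diffs: 7, 29, 63, 109.
2nd diffs: 22, 34, 46.
3rd diffs: 12, 12 (constant).
So t_j = 2j^3 + 5j^2 - 2.
Evaluating at j = 13 gives t_{13} = 5237.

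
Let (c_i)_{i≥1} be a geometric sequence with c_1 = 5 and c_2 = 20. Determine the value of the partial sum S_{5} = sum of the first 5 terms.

Common ratio r = 4.
c_i = 5·4^(i-1).
S = 5·(4^5 - 1)/(4 - 1) = 5·(1024 - 1)/(3) = 1705.

1705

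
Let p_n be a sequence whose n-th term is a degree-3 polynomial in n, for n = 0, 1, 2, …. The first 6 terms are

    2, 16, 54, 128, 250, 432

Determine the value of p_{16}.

1st diffs: 14, 38, 74, 122, 182.
2nd diffs: 24, 36, 48, 60.
3rd diffs: 12, 12, 12 (constant).
Newton forward-difference form: p_n = 2 + 14·C(n,1) + 24·C(n,2) + 12·C(n,3).
At n = 16: n = 16, so p_{16} = 2 + 224 + 2880 + 6720 = 9826.

9826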